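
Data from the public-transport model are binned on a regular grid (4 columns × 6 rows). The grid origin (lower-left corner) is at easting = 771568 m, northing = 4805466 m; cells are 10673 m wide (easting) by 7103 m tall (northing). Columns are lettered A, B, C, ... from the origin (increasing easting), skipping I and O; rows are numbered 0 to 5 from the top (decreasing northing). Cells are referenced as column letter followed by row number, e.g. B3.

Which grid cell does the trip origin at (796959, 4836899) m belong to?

C1

Column index: ⌊(796959 − 771568) / 10673⌋ = ⌊2.379⌋ = 2 → column C
Row offset from origin: ⌊(4836899 − 4805466) / 7103⌋ = ⌊4.425⌋ = 4 → row 1 (counted from top)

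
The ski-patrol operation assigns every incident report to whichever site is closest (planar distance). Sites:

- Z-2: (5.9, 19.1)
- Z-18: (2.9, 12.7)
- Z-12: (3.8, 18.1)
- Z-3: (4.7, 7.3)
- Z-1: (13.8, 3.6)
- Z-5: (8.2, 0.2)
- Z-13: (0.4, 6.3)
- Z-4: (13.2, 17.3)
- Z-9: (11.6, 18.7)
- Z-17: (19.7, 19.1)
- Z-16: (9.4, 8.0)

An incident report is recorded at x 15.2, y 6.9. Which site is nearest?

Squared distances to each site:
Z-2: 235.330; Z-18: 184.930; Z-12: 255.400; Z-3: 110.410; Z-1: 12.850; Z-5: 93.890; Z-13: 219.400; Z-4: 112.160; Z-9: 152.200; Z-17: 169.090; Z-16: 34.850.
Minimum at Z-1.

Z-1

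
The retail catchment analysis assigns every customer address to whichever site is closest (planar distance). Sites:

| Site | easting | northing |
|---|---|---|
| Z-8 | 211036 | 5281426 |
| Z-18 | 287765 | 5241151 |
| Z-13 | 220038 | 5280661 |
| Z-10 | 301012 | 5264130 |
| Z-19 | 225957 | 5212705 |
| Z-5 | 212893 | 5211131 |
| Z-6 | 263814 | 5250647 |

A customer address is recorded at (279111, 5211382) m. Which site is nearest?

Squared distances to each site:
Z-8: 9540367561.000; Z-18: 961085077.000; Z-13: 8289199170.000; Z-10: 3262005305.000; Z-19: 2827098045.000; Z-5: 4384886525.000; Z-6: 1775738434.000.
Minimum at Z-18.

Z-18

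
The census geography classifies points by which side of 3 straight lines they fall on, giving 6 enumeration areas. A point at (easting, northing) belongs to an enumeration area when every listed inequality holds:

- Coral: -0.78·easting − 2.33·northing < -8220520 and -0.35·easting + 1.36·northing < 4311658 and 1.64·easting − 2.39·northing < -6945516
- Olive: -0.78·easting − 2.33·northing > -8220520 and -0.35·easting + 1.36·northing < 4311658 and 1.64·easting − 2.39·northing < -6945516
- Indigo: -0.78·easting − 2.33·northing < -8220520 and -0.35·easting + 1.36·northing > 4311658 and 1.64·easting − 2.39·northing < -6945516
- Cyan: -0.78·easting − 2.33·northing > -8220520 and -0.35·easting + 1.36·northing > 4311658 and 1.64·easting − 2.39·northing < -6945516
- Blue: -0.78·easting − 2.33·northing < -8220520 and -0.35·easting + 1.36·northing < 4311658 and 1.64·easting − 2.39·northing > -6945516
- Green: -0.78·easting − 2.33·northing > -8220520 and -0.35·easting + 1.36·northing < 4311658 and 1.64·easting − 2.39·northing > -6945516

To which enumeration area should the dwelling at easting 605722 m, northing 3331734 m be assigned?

-0.78·605722 − 2.33·3331734 = -8235403.380, which is < -8220520
-0.35·605722 + 1.36·3331734 = 4319155.540, which is > 4311658
1.64·605722 − 2.39·3331734 = -6969460.180, which is < -6945516
This sign pattern matches Indigo.

Indigo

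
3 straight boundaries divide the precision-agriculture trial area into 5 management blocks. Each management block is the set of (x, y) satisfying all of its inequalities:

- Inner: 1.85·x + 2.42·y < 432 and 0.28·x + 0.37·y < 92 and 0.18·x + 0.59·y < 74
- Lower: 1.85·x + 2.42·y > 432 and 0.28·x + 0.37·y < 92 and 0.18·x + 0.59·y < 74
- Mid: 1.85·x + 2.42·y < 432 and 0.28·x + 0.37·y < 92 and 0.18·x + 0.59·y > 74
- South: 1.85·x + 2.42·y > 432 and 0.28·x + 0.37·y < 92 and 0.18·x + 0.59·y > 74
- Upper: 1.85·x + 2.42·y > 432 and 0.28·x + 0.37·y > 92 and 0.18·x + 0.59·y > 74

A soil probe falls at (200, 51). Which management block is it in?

1.85·200 + 2.42·51 = 493.420, which is > 432
0.28·200 + 0.37·51 = 74.870, which is < 92
0.18·200 + 0.59·51 = 66.090, which is < 74
This sign pattern matches Lower.

Lower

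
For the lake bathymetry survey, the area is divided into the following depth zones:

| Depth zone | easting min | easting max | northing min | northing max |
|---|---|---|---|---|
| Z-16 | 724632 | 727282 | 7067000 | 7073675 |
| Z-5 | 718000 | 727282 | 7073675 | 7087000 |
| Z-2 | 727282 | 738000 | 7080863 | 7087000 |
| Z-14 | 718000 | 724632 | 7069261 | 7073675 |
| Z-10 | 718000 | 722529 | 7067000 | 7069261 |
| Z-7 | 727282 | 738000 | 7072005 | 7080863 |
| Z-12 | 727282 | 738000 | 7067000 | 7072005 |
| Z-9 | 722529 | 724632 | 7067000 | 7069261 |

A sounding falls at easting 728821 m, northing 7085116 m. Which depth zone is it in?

Z-2

The point has easting = 728821 and northing = 7085116.
Only Z-2 satisfies 727282 ≤ easting ≤ 738000 and 7080863 ≤ northing ≤ 7087000.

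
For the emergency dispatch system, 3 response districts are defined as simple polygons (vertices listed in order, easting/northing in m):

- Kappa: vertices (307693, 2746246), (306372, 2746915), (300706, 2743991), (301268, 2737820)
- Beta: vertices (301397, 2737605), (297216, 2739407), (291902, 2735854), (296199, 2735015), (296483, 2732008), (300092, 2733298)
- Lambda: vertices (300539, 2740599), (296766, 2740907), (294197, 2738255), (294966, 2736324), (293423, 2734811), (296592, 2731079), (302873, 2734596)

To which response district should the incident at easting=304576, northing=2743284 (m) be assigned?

Cast a ray rightward from (304576, 2743284). For each polygon, the edges (by vertex number in listed order) whose endpoints lie on opposite sides of northing = 2743284, where each meets that height, and whether that is right or left of the point:
Kappa: 3–4 at easting≈300770.4 (left), 4–1 at easting≈305434.4 (right) → 1 crossing.
Beta: no edge straddles that height → 0 crossings.
Lambda: no edge straddles that height → 0 crossings.
Only Kappa has an odd count, so the point is inside Kappa.

Kappa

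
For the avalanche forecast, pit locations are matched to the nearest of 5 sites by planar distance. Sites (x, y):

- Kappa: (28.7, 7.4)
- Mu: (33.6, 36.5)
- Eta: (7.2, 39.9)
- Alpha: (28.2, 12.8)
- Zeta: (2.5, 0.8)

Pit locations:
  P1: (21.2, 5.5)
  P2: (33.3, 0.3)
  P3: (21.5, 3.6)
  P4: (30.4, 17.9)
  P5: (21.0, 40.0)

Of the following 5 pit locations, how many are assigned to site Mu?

P1 → Kappa
P2 → Kappa
P3 → Kappa
P4 → Alpha
P5 → Mu
1 of the 5 goes to Mu.

1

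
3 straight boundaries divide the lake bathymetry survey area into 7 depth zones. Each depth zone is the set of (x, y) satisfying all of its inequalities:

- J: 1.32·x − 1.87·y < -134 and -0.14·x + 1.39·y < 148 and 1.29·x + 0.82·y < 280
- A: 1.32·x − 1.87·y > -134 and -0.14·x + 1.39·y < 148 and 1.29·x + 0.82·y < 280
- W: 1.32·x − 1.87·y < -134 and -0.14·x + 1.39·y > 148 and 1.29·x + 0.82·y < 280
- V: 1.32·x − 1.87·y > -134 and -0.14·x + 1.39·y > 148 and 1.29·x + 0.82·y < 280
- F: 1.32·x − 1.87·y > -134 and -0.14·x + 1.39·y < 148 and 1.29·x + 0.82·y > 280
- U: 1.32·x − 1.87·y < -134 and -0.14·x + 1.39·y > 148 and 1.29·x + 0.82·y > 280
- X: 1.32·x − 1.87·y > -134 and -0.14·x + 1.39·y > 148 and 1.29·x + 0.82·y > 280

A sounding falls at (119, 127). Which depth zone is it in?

1.32·119 − 1.87·127 = -80.410, which is > -134
-0.14·119 + 1.39·127 = 159.870, which is > 148
1.29·119 + 0.82·127 = 257.650, which is < 280
This sign pattern matches V.

V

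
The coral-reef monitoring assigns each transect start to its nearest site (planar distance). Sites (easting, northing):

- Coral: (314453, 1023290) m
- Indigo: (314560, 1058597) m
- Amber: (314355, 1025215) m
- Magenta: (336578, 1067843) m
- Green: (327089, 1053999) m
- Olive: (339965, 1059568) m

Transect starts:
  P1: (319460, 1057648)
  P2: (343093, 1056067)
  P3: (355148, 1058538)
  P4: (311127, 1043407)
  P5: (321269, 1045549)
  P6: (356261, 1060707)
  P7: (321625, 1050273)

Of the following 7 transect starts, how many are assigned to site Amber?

P1 → Indigo
P2 → Olive
P3 → Olive
P4 → Indigo
P5 → Green
P6 → Olive
P7 → Green
0 of the 7 go to Amber.

0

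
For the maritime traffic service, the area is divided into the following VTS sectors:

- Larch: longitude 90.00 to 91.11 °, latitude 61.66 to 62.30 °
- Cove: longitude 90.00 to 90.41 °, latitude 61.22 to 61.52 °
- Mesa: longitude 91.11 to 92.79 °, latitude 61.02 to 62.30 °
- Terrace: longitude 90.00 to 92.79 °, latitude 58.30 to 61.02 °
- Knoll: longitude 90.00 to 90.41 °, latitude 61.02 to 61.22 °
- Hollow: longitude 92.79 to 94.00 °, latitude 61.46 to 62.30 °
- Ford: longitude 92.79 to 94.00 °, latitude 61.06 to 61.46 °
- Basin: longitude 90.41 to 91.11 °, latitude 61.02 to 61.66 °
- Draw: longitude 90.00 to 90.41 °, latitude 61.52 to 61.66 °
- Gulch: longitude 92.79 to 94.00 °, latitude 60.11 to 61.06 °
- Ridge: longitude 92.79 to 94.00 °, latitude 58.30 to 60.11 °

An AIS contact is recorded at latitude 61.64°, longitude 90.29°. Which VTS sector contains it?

Draw

The point has longitude = 90.29 and latitude = 61.64.
Only Draw satisfies 90.00 ≤ longitude ≤ 90.41 and 61.52 ≤ latitude ≤ 61.66.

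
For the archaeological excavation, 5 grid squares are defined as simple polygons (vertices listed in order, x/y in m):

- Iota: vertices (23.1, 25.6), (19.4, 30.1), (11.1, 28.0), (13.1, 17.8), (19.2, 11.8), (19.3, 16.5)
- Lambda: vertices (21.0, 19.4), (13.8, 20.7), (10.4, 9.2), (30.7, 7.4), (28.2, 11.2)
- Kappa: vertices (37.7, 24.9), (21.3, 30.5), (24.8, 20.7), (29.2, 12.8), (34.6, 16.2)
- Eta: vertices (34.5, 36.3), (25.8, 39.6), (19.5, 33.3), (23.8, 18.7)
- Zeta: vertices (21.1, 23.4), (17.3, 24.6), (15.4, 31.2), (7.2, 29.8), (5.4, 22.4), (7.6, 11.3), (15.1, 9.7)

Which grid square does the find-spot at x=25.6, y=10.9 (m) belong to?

Lambda

Cast a ray rightward from (25.6, 10.9). For each polygon, the edges (by vertex number in listed order) whose endpoints lie on opposite sides of y = 10.9, where each meets that height, and whether that is right or left of the point:
Iota: no edge straddles that height → 0 crossings.
Lambda: 2–3 at x≈10.90 (left), 4–5 at x≈28.40 (right) → 1 crossing.
Kappa: no edge straddles that height → 0 crossings.
Eta: no edge straddles that height → 0 crossings.
Zeta: 6–7 at x≈9.47 (left), 7–1 at x≈15.63 (left) → 0 crossings.
Only Lambda has an odd count, so the point is inside Lambda.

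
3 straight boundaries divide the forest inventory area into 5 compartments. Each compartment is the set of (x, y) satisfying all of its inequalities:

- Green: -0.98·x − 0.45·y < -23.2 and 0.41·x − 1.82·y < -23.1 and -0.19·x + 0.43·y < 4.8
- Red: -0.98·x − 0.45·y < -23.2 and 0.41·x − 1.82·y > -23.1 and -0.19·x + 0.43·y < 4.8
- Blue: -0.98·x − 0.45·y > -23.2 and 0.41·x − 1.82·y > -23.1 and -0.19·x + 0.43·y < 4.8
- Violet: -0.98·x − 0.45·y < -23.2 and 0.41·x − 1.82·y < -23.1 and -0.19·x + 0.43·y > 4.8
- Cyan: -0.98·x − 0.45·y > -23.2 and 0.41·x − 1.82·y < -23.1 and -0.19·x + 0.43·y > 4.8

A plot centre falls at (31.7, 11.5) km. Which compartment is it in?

Red

-0.98·31.7 − 0.45·11.5 = -36.241, which is < -23.2
0.41·31.7 − 1.82·11.5 = -7.933, which is > -23.1
-0.19·31.7 + 0.43·11.5 = -1.078, which is < 4.8
This sign pattern matches Red.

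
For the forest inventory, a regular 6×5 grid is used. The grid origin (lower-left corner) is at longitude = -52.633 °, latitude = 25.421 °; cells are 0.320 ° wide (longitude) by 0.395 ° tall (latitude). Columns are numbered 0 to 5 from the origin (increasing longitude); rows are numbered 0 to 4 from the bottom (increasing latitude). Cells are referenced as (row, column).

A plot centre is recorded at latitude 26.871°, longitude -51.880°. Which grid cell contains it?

Column index: ⌊(-51.880 − -52.633) / 0.320⌋ = ⌊2.353⌋ = 2
Row offset from origin: ⌊(26.871 − 25.421) / 0.395⌋ = ⌊3.671⌋ = 3 → row 3

(3, 2)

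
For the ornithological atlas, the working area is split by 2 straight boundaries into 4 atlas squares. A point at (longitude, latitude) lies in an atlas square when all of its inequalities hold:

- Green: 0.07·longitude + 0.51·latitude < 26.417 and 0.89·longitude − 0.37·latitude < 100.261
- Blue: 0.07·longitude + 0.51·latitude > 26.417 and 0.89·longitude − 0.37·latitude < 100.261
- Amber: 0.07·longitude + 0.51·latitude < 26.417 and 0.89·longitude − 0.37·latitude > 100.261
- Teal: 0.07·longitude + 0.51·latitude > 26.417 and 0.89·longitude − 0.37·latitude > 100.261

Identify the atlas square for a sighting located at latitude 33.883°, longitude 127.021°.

0.07·127.021 + 0.51·33.883 = 26.172, which is < 26.417
0.89·127.021 − 0.37·33.883 = 100.512, which is > 100.261
This sign pattern matches Amber.

Amber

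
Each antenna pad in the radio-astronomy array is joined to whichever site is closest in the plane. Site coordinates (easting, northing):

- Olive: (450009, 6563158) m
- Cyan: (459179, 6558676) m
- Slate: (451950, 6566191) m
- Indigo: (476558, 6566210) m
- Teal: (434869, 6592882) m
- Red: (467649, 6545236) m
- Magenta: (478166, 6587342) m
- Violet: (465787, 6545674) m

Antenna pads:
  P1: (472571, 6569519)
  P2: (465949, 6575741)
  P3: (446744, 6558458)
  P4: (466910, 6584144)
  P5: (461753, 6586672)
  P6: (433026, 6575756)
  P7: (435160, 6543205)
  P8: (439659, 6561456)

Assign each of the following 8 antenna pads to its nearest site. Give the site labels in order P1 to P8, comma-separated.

Indigo, Indigo, Olive, Magenta, Magenta, Teal, Olive, Olive

P1 → Indigo (d²=26845650.00)
P2 → Indigo (d²=203390842.00)
P3 → Olive (d²=32750225.00)
P4 → Magenta (d²=136924740.00)
P5 → Magenta (d²=269835469.00)
P6 → Teal (d²=296696525.00)
P7 → Olive (d²=618615010.00)
P8 → Olive (d²=110019304.00)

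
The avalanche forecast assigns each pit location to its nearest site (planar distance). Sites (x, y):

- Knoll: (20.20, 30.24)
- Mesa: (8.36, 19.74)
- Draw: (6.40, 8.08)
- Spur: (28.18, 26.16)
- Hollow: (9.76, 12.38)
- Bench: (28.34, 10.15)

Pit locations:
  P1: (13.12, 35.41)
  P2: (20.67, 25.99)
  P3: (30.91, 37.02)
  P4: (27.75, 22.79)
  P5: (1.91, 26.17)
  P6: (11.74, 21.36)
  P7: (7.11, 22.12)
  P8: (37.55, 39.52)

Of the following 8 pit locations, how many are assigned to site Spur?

3

P1 → Knoll
P2 → Knoll
P3 → Spur
P4 → Spur
P5 → Mesa
P6 → Mesa
P7 → Mesa
P8 → Spur
3 of the 8 go to Spur.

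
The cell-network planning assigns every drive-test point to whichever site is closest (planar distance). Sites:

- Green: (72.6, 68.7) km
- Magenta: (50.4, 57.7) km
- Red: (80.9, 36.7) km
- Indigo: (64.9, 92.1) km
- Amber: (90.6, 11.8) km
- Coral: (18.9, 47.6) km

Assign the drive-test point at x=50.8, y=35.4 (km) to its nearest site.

Squared distances to each site:
Green: 1584.130; Magenta: 497.450; Red: 907.700; Indigo: 3413.700; Amber: 2141.000; Coral: 1166.450.
Minimum at Magenta.

Magenta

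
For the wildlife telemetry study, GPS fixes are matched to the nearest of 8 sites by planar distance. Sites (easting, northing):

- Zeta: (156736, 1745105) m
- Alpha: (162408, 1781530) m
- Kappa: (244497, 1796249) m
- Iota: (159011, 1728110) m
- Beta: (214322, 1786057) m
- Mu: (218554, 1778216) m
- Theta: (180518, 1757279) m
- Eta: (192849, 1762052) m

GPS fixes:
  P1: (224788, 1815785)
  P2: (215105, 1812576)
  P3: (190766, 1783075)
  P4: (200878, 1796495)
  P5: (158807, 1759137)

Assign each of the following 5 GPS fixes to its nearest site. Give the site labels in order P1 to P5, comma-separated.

Kappa, Beta, Eta, Beta, Zeta

P1 → Kappa (d²=770099977.00)
P2 → Beta (d²=703870450.00)
P3 → Eta (d²=446305418.00)
P4 → Beta (d²=289692980.00)
P5 → Zeta (d²=201186065.00)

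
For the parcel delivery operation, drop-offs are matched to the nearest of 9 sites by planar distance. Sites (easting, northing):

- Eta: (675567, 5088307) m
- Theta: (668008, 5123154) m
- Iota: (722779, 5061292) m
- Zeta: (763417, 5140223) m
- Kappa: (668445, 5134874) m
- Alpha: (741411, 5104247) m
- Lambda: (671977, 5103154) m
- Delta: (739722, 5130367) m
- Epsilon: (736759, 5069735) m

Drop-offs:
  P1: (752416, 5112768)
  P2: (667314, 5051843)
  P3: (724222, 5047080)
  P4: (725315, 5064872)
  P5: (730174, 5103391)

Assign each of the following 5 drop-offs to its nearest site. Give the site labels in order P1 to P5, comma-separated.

Alpha, Eta, Iota, Iota, Alpha

P1 → Alpha (d²=193717466.00)
P2 → Eta (d²=1397735305.00)
P3 → Iota (d²=204063193.00)
P4 → Iota (d²=19247696.00)
P5 → Alpha (d²=127002905.00)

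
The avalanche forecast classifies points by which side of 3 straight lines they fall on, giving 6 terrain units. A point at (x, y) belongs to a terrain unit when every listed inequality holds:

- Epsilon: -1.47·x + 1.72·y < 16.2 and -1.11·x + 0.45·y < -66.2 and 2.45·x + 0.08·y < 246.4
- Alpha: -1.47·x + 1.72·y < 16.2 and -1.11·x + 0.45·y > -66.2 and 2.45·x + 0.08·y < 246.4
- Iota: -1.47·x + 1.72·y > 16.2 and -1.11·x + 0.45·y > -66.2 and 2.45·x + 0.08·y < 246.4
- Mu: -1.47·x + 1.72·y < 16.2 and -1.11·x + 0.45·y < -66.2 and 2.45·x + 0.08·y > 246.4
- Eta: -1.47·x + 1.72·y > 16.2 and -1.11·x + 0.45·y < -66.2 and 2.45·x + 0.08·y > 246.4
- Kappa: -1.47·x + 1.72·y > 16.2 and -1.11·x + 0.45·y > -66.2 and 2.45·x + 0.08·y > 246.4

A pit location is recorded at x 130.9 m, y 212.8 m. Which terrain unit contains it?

Kappa

-1.47·130.9 + 1.72·212.8 = 173.593, which is > 16.2
-1.11·130.9 + 0.45·212.8 = -49.539, which is > -66.2
2.45·130.9 + 0.08·212.8 = 337.729, which is > 246.4
This sign pattern matches Kappa.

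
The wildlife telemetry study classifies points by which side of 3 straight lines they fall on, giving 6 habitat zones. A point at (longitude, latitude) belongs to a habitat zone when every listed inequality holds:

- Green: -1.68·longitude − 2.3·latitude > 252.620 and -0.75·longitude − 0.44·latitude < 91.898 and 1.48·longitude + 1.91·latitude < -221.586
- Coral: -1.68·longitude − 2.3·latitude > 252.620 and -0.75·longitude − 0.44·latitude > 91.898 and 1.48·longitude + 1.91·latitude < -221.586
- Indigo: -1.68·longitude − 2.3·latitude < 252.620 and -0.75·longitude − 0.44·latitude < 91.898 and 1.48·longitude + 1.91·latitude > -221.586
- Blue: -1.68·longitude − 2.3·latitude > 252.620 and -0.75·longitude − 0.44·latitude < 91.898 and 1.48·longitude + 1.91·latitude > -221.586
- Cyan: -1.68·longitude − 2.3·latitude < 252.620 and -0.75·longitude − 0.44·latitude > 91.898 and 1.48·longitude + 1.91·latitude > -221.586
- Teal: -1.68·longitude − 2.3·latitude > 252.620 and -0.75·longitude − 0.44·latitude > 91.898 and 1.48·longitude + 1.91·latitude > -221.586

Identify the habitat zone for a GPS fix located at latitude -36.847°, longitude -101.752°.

-1.68·-101.752 − 2.3·-36.847 = 255.691, which is > 252.620
-0.75·-101.752 − 0.44·-36.847 = 92.527, which is > 91.898
1.48·-101.752 + 1.91·-36.847 = -220.971, which is > -221.586
This sign pattern matches Teal.

Teal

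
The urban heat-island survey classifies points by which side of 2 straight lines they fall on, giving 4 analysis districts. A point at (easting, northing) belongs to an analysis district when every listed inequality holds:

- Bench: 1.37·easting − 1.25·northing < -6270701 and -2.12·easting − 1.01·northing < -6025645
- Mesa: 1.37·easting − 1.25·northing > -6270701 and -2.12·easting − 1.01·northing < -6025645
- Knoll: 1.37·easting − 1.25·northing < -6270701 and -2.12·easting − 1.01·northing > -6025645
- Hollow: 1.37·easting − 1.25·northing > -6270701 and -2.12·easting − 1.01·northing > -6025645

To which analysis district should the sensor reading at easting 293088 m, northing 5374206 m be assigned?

Bench

1.37·293088 − 1.25·5374206 = -6316226.940, which is < -6270701
-2.12·293088 − 1.01·5374206 = -6049294.620, which is < -6025645
This sign pattern matches Bench.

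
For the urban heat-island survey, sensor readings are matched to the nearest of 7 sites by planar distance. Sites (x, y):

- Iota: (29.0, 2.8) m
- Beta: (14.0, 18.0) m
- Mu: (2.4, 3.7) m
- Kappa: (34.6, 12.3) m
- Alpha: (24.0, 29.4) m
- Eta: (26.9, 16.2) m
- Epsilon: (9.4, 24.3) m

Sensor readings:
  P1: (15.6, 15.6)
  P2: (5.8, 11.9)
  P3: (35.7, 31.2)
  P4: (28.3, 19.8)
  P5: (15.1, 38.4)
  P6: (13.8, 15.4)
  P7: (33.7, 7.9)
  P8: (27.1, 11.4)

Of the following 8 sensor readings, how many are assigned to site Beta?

P1 → Beta
P2 → Mu
P3 → Alpha
P4 → Eta
P5 → Alpha
P6 → Beta
P7 → Kappa
P8 → Eta
2 of the 8 go to Beta.

2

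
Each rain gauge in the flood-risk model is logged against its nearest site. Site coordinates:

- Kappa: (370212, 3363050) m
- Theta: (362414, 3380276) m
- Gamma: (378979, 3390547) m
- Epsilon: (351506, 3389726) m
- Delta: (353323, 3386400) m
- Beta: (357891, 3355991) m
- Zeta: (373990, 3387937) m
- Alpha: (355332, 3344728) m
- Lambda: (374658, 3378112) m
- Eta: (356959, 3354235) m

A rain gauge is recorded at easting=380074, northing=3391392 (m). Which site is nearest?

Gamma

Squared distances to each site:
Kappa: 900528008.000; Theta: 435441056.000; Gamma: 1913050.000; Epsilon: 818906180.000; Delta: 740536065.000; Beta: 1745316290.000; Zeta: 48952081.000; Alpha: 2789695460.000; Lambda: 205691456.000; Eta: 1914945874.000.
Minimum at Gamma.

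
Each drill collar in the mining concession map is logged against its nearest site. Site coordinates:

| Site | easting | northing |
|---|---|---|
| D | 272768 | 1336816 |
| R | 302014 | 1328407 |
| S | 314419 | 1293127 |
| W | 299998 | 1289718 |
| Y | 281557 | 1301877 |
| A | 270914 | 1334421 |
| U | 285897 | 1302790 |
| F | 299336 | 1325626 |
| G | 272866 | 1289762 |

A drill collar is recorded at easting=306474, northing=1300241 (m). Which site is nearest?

Squared distances to each site:
D: 2473825061.000; R: 813215156.000; S: 113732021.000; W: 152672105.000; Y: 623533385.000; A: 2432786000.000; U: 429910330.000; F: 695349269.000; G: 1239307105.000.
Minimum at S.

S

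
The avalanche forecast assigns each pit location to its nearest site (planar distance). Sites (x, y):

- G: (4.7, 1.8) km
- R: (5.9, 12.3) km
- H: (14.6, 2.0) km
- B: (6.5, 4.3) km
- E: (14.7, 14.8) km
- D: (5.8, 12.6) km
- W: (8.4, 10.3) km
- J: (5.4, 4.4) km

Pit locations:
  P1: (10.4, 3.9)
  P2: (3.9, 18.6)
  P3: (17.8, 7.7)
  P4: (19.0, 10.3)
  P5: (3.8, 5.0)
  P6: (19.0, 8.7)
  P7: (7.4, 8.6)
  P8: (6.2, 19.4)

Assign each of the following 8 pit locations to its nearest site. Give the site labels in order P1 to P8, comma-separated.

B, D, H, E, J, E, W, D

P1 → B (d²=15.37)
P2 → D (d²=39.61)
P3 → H (d²=42.73)
P4 → E (d²=38.74)
P5 → J (d²=2.92)
P6 → E (d²=55.70)
P7 → W (d²=3.89)
P8 → D (d²=46.40)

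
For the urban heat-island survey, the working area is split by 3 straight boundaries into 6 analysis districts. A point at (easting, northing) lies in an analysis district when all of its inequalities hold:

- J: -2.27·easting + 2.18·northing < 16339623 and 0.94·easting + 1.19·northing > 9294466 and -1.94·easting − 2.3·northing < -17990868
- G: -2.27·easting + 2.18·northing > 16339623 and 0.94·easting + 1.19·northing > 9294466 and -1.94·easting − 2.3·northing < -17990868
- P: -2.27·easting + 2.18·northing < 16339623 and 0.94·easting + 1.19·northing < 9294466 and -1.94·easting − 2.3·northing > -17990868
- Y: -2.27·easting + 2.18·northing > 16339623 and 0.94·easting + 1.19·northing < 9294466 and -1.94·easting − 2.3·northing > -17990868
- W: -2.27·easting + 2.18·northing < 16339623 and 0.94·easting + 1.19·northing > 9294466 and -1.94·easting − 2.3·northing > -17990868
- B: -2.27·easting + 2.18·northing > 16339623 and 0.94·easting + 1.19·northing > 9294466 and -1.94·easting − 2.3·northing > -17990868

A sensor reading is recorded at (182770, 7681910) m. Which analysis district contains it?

J

-2.27·182770 + 2.18·7681910 = 16331675.900, which is < 16339623
0.94·182770 + 1.19·7681910 = 9313276.700, which is > 9294466
-1.94·182770 − 2.3·7681910 = -18022966.800, which is < -17990868
This sign pattern matches J.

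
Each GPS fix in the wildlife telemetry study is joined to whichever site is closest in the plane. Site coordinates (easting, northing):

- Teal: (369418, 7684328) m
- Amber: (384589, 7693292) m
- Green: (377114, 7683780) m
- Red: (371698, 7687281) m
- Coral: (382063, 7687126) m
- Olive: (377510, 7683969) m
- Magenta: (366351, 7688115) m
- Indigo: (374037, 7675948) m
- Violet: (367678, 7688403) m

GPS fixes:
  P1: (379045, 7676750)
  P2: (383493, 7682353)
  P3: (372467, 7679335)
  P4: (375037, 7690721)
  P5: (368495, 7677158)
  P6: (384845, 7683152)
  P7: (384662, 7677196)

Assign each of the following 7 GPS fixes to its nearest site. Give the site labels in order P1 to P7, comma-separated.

Indigo, Coral, Indigo, Red, Indigo, Coral, Olive

P1 → Indigo (d²=25723268.00)
P2 → Coral (d²=24826429.00)
P3 → Indigo (d²=13936669.00)
P4 → Red (d²=22982521.00)
P5 → Indigo (d²=32177864.00)
P6 → Coral (d²=23532200.00)
P7 → Olive (d²=97024633.00)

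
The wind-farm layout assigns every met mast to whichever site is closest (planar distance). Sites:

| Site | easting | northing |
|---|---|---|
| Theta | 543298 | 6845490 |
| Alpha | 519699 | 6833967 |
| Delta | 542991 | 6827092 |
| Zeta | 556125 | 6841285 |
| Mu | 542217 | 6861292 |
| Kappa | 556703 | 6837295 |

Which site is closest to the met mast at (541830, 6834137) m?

Delta

Squared distances to each site:
Theta: 131045633.000; Alpha: 489810061.000; Delta: 50979946.000; Zeta: 255440929.000; Mu: 737543794.000; Kappa: 231179093.000.
Minimum at Delta.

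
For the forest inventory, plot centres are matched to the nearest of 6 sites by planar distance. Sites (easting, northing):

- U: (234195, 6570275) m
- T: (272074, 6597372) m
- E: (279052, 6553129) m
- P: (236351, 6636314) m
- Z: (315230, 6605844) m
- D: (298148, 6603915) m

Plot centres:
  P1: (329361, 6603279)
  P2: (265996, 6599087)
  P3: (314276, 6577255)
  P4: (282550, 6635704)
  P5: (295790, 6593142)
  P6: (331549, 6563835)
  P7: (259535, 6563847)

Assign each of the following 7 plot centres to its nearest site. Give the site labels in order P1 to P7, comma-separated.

P1 → Z (d²=206264386.00)
P2 → T (d²=39883309.00)
P3 → Z (d²=818241037.00)
P4 → D (d²=1253838125.00)
P5 → D (d²=121617693.00)
P6 → Z (d²=2031065842.00)
P7 → E (d²=495788813.00)

Z, T, Z, D, D, Z, E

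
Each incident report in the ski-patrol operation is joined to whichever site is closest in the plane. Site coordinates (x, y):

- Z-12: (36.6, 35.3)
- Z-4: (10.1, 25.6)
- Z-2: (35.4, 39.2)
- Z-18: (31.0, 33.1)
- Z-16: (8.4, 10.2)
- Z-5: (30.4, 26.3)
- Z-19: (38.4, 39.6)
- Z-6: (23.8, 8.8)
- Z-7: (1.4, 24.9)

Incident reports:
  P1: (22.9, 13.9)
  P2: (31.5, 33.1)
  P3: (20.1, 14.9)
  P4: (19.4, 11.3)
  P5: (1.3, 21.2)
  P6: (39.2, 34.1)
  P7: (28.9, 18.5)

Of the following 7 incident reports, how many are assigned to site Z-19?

0

P1 → Z-6
P2 → Z-18
P3 → Z-6
P4 → Z-6
P5 → Z-7
P6 → Z-12
P7 → Z-5
0 of the 7 go to Z-19.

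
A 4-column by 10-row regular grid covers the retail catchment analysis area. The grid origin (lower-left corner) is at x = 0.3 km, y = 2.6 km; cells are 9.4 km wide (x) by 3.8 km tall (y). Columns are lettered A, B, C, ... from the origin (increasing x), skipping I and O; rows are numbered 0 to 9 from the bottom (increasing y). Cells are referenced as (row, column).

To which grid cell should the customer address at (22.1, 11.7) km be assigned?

Column index: ⌊(22.1 − 0.3) / 9.4⌋ = ⌊2.319⌋ = 2 → column C
Row offset from origin: ⌊(11.7 − 2.6) / 3.8⌋ = ⌊2.395⌋ = 2 → row 2

(2, C)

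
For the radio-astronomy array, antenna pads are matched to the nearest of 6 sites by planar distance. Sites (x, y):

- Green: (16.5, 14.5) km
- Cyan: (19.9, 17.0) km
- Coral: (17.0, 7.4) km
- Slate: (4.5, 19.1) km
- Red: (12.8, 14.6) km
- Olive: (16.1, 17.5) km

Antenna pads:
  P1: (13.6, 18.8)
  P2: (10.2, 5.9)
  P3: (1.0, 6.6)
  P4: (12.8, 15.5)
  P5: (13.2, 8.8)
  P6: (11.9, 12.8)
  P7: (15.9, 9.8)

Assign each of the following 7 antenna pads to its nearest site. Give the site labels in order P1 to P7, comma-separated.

Olive, Coral, Slate, Red, Coral, Red, Coral

P1 → Olive (d²=7.94)
P2 → Coral (d²=48.49)
P3 → Slate (d²=168.50)
P4 → Red (d²=0.81)
P5 → Coral (d²=16.40)
P6 → Red (d²=4.05)
P7 → Coral (d²=6.97)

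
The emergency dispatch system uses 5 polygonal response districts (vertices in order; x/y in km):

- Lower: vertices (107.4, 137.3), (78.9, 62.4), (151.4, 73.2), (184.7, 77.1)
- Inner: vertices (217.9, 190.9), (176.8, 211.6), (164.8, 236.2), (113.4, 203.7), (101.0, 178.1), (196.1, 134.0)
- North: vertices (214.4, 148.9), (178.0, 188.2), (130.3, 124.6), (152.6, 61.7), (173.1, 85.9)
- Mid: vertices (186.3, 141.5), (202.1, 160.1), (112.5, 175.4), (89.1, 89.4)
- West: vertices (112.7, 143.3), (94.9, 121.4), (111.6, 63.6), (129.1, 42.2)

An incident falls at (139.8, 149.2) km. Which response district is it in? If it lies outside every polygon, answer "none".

Cast a ray rightward from (139.8, 149.2). For each polygon, the edges (by vertex number in listed order) whose endpoints lie on opposite sides of y = 149.2, where each meets that height, and whether that is right or left of the point:
Lower: no edge straddles that height → 0 crossings.
Inner: 5–6 at x≈163.32 (right), 6–1 at x≈201.92 (right) → 2 crossings.
North: 1–2 at x≈214.12 (right), 2–3 at x≈148.75 (right) → 2 crossings.
Mid: 1–2 at x≈192.84 (right), 3–4 at x≈105.37 (left) → 1 crossing.
West: no edge straddles that height → 0 crossings.
Only Mid has an odd count, so the point is inside Mid.

Mid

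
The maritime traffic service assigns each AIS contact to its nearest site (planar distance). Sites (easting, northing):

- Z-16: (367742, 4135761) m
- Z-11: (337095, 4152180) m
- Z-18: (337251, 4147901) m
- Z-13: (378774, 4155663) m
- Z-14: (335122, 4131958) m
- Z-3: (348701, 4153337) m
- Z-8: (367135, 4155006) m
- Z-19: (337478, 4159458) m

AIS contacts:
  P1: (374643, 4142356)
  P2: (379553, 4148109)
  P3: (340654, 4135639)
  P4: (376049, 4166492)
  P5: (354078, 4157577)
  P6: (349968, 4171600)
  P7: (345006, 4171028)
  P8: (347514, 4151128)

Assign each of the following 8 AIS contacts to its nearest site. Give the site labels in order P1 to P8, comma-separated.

P1 → Z-16 (d²=91117826.00)
P2 → Z-13 (d²=57669757.00)
P3 → Z-14 (d²=44152785.00)
P4 → Z-13 (d²=124692866.00)
P5 → Z-3 (d²=46889729.00)
P6 → Z-19 (d²=303428264.00)
P7 → Z-19 (d²=190535684.00)
P8 → Z-3 (d²=6288650.00)

Z-16, Z-13, Z-14, Z-13, Z-3, Z-19, Z-19, Z-3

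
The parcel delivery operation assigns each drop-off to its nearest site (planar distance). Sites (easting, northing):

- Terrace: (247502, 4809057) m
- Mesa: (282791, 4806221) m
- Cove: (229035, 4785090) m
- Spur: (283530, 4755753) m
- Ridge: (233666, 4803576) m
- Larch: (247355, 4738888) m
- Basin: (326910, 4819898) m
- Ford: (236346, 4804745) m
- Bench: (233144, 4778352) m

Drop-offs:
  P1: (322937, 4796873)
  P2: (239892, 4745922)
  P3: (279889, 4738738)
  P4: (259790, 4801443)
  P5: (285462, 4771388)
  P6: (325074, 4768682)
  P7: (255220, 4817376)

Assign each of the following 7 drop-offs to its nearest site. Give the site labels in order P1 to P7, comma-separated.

Basin, Larch, Spur, Terrace, Spur, Spur, Terrace

P1 → Basin (d²=545935354.00)
P2 → Larch (d²=105173525.00)
P3 → Spur (d²=302767106.00)
P4 → Terrace (d²=208967940.00)
P5 → Spur (d²=248185849.00)
P6 → Spur (d²=1893062977.00)
P7 → Terrace (d²=128773285.00)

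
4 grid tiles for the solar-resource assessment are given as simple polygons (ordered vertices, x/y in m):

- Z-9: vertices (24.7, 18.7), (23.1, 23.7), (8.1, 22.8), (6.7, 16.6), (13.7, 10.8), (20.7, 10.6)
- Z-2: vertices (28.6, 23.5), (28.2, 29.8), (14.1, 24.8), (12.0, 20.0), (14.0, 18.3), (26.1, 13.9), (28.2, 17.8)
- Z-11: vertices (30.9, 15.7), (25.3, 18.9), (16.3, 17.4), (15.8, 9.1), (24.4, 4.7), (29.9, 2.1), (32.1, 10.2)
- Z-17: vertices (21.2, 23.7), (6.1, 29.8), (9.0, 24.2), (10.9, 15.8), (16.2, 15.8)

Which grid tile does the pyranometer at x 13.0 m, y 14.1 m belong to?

Cast a ray rightward from (13.0, 14.1). For each polygon, the edges (by vertex number in listed order) whose endpoints lie on opposite sides of y = 14.1, where each meets that height, and whether that is right or left of the point:
Z-9: 4–5 at x≈9.72 (left), 6–1 at x≈22.43 (right) → 1 crossing.
Z-2: 5–6 at x≈25.55 (right), 6–7 at x≈26.21 (right) → 2 crossings.
Z-11: 3–4 at x≈16.10 (right), 7–1 at x≈31.25 (right) → 2 crossings.
Z-17: no edge straddles that height → 0 crossings.
Only Z-9 has an odd count, so the point is inside Z-9.

Z-9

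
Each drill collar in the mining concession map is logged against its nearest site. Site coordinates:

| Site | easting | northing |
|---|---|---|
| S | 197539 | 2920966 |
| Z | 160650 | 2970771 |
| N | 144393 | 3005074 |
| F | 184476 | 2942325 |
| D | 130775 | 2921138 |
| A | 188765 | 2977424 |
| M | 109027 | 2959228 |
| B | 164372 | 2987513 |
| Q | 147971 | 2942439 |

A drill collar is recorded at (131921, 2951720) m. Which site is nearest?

Q

Squared distances to each site:
S: 5251530440.000; Z: 1188296042.000; N: 3002200100.000; F: 2850294050.000; D: 936572040.000; A: 3891935952.000; M: 580505300.000; B: 2334206250.000; Q: 343739461.000.
Minimum at Q.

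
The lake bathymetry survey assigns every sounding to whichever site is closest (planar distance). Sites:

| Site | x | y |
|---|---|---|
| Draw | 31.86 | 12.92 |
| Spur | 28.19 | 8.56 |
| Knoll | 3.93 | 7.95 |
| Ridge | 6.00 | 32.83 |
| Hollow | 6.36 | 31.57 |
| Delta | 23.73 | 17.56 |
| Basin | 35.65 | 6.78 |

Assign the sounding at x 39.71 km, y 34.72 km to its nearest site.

Squared distances to each site:
Draw: 536.862; Spur: 817.056; Knoll: 1996.841; Ridge: 1139.936; Hollow: 1122.145; Delta: 549.826; Basin: 797.127.
Minimum at Draw.

Draw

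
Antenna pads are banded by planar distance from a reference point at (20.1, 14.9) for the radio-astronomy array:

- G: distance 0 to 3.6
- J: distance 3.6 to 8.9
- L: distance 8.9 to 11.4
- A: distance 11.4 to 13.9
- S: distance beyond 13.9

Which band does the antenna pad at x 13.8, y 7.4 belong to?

L

Distance = √((13.8−20.1)² + (7.4−14.9)²) = √(39.690 + 56.250) = 9.795.
8.9 ≤ 9.795 < 11.4 → L.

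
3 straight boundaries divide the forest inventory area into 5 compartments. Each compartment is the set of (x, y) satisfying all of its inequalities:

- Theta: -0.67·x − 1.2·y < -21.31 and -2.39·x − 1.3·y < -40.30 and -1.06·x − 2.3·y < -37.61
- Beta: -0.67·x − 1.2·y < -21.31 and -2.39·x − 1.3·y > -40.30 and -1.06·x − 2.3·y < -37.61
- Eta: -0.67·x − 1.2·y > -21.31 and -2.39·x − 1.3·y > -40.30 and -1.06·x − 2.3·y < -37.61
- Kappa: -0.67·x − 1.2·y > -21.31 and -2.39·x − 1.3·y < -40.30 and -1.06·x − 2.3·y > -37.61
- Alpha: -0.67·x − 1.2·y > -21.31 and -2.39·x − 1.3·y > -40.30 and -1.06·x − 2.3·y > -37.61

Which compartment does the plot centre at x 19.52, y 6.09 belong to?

-0.67·19.52 − 1.2·6.09 = -20.386, which is > -21.31
-2.39·19.52 − 1.3·6.09 = -54.570, which is < -40.30
-1.06·19.52 − 2.3·6.09 = -34.698, which is > -37.61
This sign pattern matches Kappa.

Kappa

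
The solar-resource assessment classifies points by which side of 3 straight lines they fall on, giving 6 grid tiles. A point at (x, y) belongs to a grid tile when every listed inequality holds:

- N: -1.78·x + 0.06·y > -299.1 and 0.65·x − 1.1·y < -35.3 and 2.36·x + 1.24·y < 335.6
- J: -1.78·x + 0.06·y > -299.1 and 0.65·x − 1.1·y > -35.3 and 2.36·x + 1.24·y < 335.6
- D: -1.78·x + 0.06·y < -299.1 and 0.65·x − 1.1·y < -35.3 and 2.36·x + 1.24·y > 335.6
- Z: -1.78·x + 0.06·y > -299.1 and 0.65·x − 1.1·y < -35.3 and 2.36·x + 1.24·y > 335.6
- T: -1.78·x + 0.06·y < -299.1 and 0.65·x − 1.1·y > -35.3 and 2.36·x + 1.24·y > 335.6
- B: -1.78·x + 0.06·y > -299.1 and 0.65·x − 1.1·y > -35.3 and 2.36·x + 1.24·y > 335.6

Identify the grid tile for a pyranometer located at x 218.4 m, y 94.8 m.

T

-1.78·218.4 + 0.06·94.8 = -383.064, which is < -299.1
0.65·218.4 − 1.1·94.8 = 37.680, which is > -35.3
2.36·218.4 + 1.24·94.8 = 632.976, which is > 335.6
This sign pattern matches T.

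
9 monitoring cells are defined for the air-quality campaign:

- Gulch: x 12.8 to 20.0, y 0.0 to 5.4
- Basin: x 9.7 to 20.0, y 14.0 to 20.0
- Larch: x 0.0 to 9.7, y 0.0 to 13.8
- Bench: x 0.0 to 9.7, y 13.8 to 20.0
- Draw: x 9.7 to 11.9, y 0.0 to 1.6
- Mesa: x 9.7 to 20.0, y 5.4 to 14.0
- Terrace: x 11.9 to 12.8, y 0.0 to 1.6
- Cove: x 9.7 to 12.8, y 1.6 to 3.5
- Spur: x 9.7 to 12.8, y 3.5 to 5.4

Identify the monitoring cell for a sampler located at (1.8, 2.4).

The point has x = 1.8 and y = 2.4.
Only Larch satisfies 0.0 ≤ x ≤ 9.7 and 0.0 ≤ y ≤ 13.8.

Larch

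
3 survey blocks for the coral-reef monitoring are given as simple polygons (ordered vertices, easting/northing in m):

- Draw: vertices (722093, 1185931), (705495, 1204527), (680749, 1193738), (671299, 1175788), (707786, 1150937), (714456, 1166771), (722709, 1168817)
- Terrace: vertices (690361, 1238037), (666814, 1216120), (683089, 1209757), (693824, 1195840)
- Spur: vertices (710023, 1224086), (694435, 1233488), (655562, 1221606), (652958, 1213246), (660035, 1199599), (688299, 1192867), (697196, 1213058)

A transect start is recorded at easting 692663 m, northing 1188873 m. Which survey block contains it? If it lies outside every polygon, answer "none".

Draw

Cast a ray rightward from (692663, 1188873). For each polygon, the edges (by vertex number in listed order) whose endpoints lie on opposite sides of northing = 1188873, where each meets that height, and whether that is right or left of the point:
Draw: 1–2 at easting≈719467.1 (right), 3–4 at easting≈678187.8 (left) → 1 crossing.
Terrace: no edge straddles that height → 0 crossings.
Spur: no edge straddles that height → 0 crossings.
Only Draw has an odd count, so the point is inside Draw.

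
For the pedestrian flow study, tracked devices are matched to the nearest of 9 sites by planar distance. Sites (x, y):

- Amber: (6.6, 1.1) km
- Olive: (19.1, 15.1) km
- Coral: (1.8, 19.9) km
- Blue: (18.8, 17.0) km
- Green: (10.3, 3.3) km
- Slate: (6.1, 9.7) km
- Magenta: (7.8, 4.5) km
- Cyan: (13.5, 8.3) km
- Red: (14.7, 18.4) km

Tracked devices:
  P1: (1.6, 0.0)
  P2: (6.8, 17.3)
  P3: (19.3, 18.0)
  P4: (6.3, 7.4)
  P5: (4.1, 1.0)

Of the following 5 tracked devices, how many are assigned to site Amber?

P1 → Amber
P2 → Coral
P3 → Blue
P4 → Slate
P5 → Amber
2 of the 5 go to Amber.

2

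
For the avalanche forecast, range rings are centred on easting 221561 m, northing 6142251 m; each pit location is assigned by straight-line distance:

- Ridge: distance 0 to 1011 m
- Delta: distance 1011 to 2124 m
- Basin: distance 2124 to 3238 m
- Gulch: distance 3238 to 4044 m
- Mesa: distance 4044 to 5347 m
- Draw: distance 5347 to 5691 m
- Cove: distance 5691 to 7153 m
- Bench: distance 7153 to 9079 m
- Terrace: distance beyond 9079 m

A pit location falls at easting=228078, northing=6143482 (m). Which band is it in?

Distance = √((228078−221561)² + (6143482−6142251)²) = √(42471289.000 + 1515361.000) = 6632.243 m.
5691 ≤ 6632.243 < 7153 → Cove.

Cove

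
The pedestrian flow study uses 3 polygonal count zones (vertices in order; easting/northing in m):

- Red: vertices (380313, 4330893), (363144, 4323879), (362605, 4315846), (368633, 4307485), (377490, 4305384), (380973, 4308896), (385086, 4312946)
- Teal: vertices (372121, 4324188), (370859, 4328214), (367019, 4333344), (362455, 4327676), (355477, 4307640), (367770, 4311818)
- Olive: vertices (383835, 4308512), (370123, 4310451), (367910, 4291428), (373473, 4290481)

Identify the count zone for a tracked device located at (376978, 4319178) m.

Cast a ray rightward from (376978, 4319178). For each polygon, the edges (by vertex number in listed order) whose endpoints lie on opposite sides of northing = 4319178, where each meets that height, and whether that is right or left of the point:
Red: 2–3 at easting≈362828.6 (left), 7–1 at easting≈383428.6 (right) → 1 crossing.
Teal: 4–5 at easting≈359495.4 (left), 6–1 at easting≈370358.8 (left) → 0 crossings.
Olive: no edge straddles that height → 0 crossings.
Only Red has an odd count, so the point is inside Red.

Red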